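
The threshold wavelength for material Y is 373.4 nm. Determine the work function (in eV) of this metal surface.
3.32 eV

At the threshold wavelength, photon energy equals work function:
φ = hc/λ₀

Calculating:
φ = (6.626×10⁻³⁴ J·s)(3×10⁸ m/s) / (373.4×10⁻⁹ m)
φ = 3.32 eV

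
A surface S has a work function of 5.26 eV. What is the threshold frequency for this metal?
1.2719e+15 Hz

The threshold frequency is when the photon energy equals the work function:
hf₀ = φ

Solving for f₀:
f₀ = φ/h = (5.26 eV × 1.602×10⁻¹⁹ J/eV) / (6.626×10⁻³⁴ J·s)
f₀ = 1.2719e+15 Hz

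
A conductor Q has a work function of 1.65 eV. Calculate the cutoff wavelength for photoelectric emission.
751.42 nm

The threshold wavelength is when the photon energy equals the work function:
hc/λ₀ = φ

Solving for λ₀:
λ₀ = hc/φ = (6.626×10⁻³⁴ J·s)(3×10⁸ m/s) / (1.65 eV × 1.602×10⁻¹⁹ J/eV)
λ₀ = 751.42 nm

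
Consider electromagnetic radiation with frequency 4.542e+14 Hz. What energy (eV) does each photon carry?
1.8784 eV

Using E = hf:

E = hf = (6.626×10⁻³⁴ J·s)(4.542e+14 Hz)
E = 1.8784 eV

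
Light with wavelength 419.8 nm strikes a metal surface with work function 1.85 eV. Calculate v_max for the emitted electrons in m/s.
6.2301e+05 m/s

First, find the maximum kinetic energy:
E_photon = hc/λ = 2.9534 eV
KE_max = E_photon - φ = 2.9534 - 1.85 = 1.1034 eV

Convert to Joules: KE_max = 1.1034 × 1.602×10⁻¹⁹ J = 1.7679e-19 J

Then use KE = ½mv² to find velocity:
v = √(2·KE/m) = √(2 × 1.7679e-19 J / 9.109e-31 kg)
v = 6.2301e+05 m/s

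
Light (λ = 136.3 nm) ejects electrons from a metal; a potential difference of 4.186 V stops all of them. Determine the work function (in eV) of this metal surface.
4.91 eV

The stopping potential gives the maximum kinetic energy: KE_max = eV_s = 4.186 eV

From Einstein's photoelectric equation: KE_max = hc/λ - φ
Rearranging: φ = hc/λ - KE_max

Calculate photon energy:
E_photon = hc/λ = (6.626×10⁻³⁴ J·s)(3×10⁸ m/s) / (136.3×10⁻⁹ m) = 9.0964 eV

Therefore:
φ = 9.0964 - 4.186 = 4.91 eV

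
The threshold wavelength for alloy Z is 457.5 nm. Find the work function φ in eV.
2.71 eV

At the threshold wavelength, photon energy equals work function:
φ = hc/λ₀

Calculating:
φ = (6.626×10⁻³⁴ J·s)(3×10⁸ m/s) / (457.5×10⁻⁹ m)
φ = 2.71 eV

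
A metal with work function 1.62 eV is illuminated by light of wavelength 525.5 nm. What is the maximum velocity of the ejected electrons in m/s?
5.0998e+05 m/s

First, find the maximum kinetic energy:
E_photon = hc/λ = 2.3594 eV
KE_max = E_photon - φ = 2.3594 - 1.62 = 0.7394 eV

Convert to Joules: KE_max = 0.7394 × 1.602×10⁻¹⁹ J = 1.1846e-19 J

Then use KE = ½mv² to find velocity:
v = √(2·KE/m) = √(2 × 1.1846e-19 J / 9.109e-31 kg)
v = 5.0998e+05 m/s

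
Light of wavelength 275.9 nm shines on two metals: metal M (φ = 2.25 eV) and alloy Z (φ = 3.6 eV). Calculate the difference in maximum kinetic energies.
1.3500 eV

Using KE_max = hc/λ - φ for each metal:

Photon energy: E = hc/λ = 4.4938 eV

For metal M (φ₁ = 2.25 eV):
KE₁ = E - φ₁ = 4.4938 - 2.25 = 2.2438 eV

For alloy Z (φ₂ = 3.6 eV):
KE₂ = E - φ₂ = 4.4938 - 3.6 = 0.8938 eV

Difference:
ΔKE = KE₁ - KE₂ = 2.2438 - 0.8938 = 1.3500 eV

Note: The difference equals the difference in work functions: 3.6 - 2.25 = 1.35 eV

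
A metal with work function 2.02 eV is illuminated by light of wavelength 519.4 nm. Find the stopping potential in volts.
0.3671 V

The stopping potential V_s satisfies: eV_s = KE_max

First, find KE_max using Einstein's equation:
E_photon = hc/λ = 2.3871 eV
KE_max = E_photon - φ = 2.3871 - 2.02 = 0.3671 eV

Since eV_s = KE_max:
V_s = KE_max/e = 0.3671 V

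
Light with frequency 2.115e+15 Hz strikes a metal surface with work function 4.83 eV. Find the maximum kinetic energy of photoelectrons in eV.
3.9169 eV

Using Einstein's photoelectric equation: KE_max = hf - φ

First, calculate the photon energy:
E_photon = hf = (6.626×10⁻³⁴ J·s)(2.115e+15 Hz)
E_photon = 8.7469 eV

Then, the maximum kinetic energy:
KE_max = E_photon - φ = 8.7469 eV - 4.83 eV = 3.9169 eV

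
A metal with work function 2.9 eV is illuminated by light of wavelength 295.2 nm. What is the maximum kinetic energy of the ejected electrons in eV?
1.3000 eV

Using Einstein's photoelectric equation: KE_max = hf - φ = hc/λ - φ

First, calculate the photon energy:
E_photon = hc/λ = (6.626×10⁻³⁴ J·s)(3×10⁸ m/s) / (295.2×10⁻⁹ m)
E_photon = 4.2000 eV

Then, the maximum kinetic energy:
KE_max = E_photon - φ = 4.2000 eV - 2.9 eV = 1.3000 eV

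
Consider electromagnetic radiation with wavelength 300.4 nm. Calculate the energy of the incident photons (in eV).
4.1273 eV

Using E = hf = hc/λ:

E = hc/λ = (6.626×10⁻³⁴ J·s)(3×10⁸ m/s) / (300.4×10⁻⁹ m)
E = 4.1273 eV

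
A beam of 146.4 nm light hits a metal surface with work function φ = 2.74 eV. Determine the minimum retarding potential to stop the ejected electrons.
5.7289 V

The stopping potential V_s satisfies: eV_s = KE_max

First, find KE_max using Einstein's equation:
E_photon = hc/λ = 8.4689 eV
KE_max = E_photon - φ = 8.4689 - 2.74 = 5.7289 eV

Since eV_s = KE_max:
V_s = KE_max/e = 5.7289 V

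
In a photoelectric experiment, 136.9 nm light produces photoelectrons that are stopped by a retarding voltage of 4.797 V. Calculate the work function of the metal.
4.26 eV

The stopping potential gives the maximum kinetic energy: KE_max = eV_s = 4.797 eV

From Einstein's photoelectric equation: KE_max = hc/λ - φ
Rearranging: φ = hc/λ - KE_max

Calculate photon energy:
E_photon = hc/λ = (6.626×10⁻³⁴ J·s)(3×10⁸ m/s) / (136.9×10⁻⁹ m) = 9.0566 eV

Therefore:
φ = 9.0566 - 4.797 = 4.26 eV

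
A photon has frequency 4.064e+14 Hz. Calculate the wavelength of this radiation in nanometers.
737.68 nm

Using the wave equation: c = fλ

Solving for wavelength:
λ = c/f = (3×10⁸ m/s) / (4.064e+14 Hz)
λ = 737.68 nm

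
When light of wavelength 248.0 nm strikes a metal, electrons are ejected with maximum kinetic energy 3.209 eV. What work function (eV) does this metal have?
1.79 eV

From Einstein's photoelectric equation: KE_max = hf - φ = hc/λ - φ

Rearranging for φ:
φ = hc/λ - KE_max

Calculate photon energy:
E_photon = hc/λ = 4.9994 eV

Therefore:
φ = 4.9994 - 3.209 = 1.79 eV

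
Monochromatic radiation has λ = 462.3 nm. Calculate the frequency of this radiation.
6.4848e+14 Hz

Using the wave equation: c = fλ

Solving for frequency:
f = c/λ = (3×10⁸ m/s) / (462.3×10⁻⁹ m)
f = 6.4848e+14 Hz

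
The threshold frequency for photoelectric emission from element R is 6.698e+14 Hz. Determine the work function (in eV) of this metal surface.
2.77 eV

At the threshold frequency, photon energy equals work function:
φ = hf₀

Calculating:
φ = (6.626×10⁻³⁴ J·s)(6.698e+14 Hz)
φ = 2.77 eV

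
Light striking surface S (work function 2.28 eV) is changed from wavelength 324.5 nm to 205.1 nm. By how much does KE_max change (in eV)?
2.2243 eV

Using Einstein's equation: KE_max = hc/λ - φ

For λ₁ = 324.5 nm:
KE₁ = hc/λ₁ - φ = 3.8208 - 2.28 = 1.5408 eV

For λ₂ = 205.1 nm:
KE₂ = hc/λ₂ - φ = 6.0451 - 2.28 = 3.7651 eV

Change in KE:
ΔKE = KE₂ - KE₁ = 3.7651 - 1.5408 = 2.2243 eV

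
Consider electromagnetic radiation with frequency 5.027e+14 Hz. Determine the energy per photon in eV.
2.0790 eV

Using E = hf:

E = hf = (6.626×10⁻³⁴ J·s)(5.027e+14 Hz)
E = 2.0790 eV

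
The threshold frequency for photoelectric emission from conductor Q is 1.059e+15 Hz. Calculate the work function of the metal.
4.38 eV

At the threshold frequency, photon energy equals work function:
φ = hf₀

Calculating:
φ = (6.626×10⁻³⁴ J·s)(1.059e+15 Hz)
φ = 4.38 eV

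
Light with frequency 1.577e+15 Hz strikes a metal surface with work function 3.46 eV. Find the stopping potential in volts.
3.0619 V

The stopping potential V_s satisfies: eV_s = KE_max

First, find KE_max using Einstein's equation:
E_photon = hf = (6.626×10⁻³⁴ J·s)(1.577e+15 Hz) = 6.5219 eV
KE_max = E_photon - φ = 6.5219 - 3.46 = 3.0619 eV

Since eV_s = KE_max:
V_s = KE_max/e = 3.0619 V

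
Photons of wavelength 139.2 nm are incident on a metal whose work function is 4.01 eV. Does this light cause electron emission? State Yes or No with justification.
Yes

For photoemission, the photon energy must exceed the work function.

Photon energy: E = hc/λ = 8.9069 eV
Work function: φ = 4.01 eV

Since E_photon (8.9069 eV) > φ (4.01 eV), photoemission WILL occur.
The threshold wavelength is λ₀ = hc/φ = 309.2 nm.
Since 139.2 nm < 309.2 nm, the light has sufficient energy.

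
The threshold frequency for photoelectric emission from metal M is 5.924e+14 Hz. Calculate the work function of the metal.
2.45 eV

At the threshold frequency, photon energy equals work function:
φ = hf₀

Calculating:
φ = (6.626×10⁻³⁴ J·s)(5.924e+14 Hz)
φ = 2.45 eV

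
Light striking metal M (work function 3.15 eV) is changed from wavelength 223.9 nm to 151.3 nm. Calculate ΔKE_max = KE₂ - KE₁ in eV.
2.6571 eV

Using Einstein's equation: KE_max = hc/λ - φ

For λ₁ = 223.9 nm:
KE₁ = hc/λ₁ - φ = 5.5375 - 3.15 = 2.3875 eV

For λ₂ = 151.3 nm:
KE₂ = hc/λ₂ - φ = 8.1946 - 3.15 = 5.0446 eV

Change in KE:
ΔKE = KE₂ - KE₁ = 5.0446 - 2.3875 = 2.6571 eV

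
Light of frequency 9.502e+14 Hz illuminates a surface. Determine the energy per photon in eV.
3.9297 eV

Using E = hf:

E = hf = (6.626×10⁻³⁴ J·s)(9.502e+14 Hz)
E = 3.9297 eV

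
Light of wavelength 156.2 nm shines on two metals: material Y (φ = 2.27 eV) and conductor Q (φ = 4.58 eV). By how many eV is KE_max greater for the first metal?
2.3100 eV

Using KE_max = hc/λ - φ for each metal:

Photon energy: E = hc/λ = 7.9375 eV

For material Y (φ₁ = 2.27 eV):
KE₁ = E - φ₁ = 7.9375 - 2.27 = 5.6675 eV

For conductor Q (φ₂ = 4.58 eV):
KE₂ = E - φ₂ = 7.9375 - 4.58 = 3.3575 eV

Difference:
ΔKE = KE₁ - KE₂ = 5.6675 - 3.3575 = 2.3100 eV

Note: The difference equals the difference in work functions: 4.58 - 2.27 = 2.31 eV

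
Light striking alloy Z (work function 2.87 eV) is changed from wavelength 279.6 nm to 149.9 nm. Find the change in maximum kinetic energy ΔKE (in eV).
3.8368 eV

Using Einstein's equation: KE_max = hc/λ - φ

For λ₁ = 279.6 nm:
KE₁ = hc/λ₁ - φ = 4.4343 - 2.87 = 1.5643 eV

For λ₂ = 149.9 nm:
KE₂ = hc/λ₂ - φ = 8.2711 - 2.87 = 5.4011 eV

Change in KE:
ΔKE = KE₂ - KE₁ = 5.4011 - 1.5643 = 3.8368 eV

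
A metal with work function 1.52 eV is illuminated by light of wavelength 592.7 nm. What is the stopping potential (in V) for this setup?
0.5719 V

The stopping potential V_s satisfies: eV_s = KE_max

First, find KE_max using Einstein's equation:
E_photon = hc/λ = 2.0919 eV
KE_max = E_photon - φ = 2.0919 - 1.52 = 0.5719 eV

Since eV_s = KE_max:
V_s = KE_max/e = 0.5719 V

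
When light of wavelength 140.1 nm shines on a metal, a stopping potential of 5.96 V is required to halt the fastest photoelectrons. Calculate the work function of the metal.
2.89 eV

The stopping potential gives the maximum kinetic energy: KE_max = eV_s = 5.96 eV

From Einstein's photoelectric equation: KE_max = hc/λ - φ
Rearranging: φ = hc/λ - KE_max

Calculate photon energy:
E_photon = hc/λ = (6.626×10⁻³⁴ J·s)(3×10⁸ m/s) / (140.1×10⁻⁹ m) = 8.8497 eV

Therefore:
φ = 8.8497 - 5.96 = 2.89 eV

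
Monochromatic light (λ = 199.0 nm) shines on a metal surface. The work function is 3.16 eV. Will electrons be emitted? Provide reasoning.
Yes

For photoemission, the photon energy must exceed the work function.

Photon energy: E = hc/λ = 6.2304 eV
Work function: φ = 3.16 eV

Since E_photon (6.2304 eV) > φ (3.16 eV), photoemission WILL occur.
The threshold wavelength is λ₀ = hc/φ = 392.4 nm.
Since 199.0 nm < 392.4 nm, the light has sufficient energy.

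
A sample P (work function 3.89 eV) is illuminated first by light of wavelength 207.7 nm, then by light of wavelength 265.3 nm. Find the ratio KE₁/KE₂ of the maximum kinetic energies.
2.6545

Using Einstein's equation: KE_max = hc/λ - φ

For λ₁ = 207.7 nm:
E₁ = hc/λ₁ = 5.9694 eV
KE₁ = E₁ - φ = 5.9694 - 3.89 = 2.0794 eV

For λ₂ = 265.3 nm:
E₂ = hc/λ₂ = 4.6734 eV
KE₂ = E₂ - φ = 4.6734 - 3.89 = 0.7834 eV

Ratio: KE₁/KE₂ = 2.0794/0.7834 = 2.6545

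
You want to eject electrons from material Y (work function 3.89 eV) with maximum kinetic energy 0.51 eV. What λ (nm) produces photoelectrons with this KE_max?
281.78 nm

From Einstein's equation: KE_max = hc/λ - φ

Rearranging for λ:
hc/λ = KE_max + φ
λ = hc/(KE_max + φ)

Required photon energy:
E_photon = KE_max + φ = 0.51 + 3.89 = 4.40 eV

Required wavelength:
λ = hc/E_photon = (6.626×10⁻³⁴)(3×10⁸) / (4.40 × 1.602×10⁻¹⁹)
λ = 281.78 nm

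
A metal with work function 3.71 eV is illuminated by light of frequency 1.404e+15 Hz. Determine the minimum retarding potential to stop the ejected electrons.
2.0965 V

The stopping potential V_s satisfies: eV_s = KE_max

First, find KE_max using Einstein's equation:
E_photon = hf = (6.626×10⁻³⁴ J·s)(1.404e+15 Hz) = 5.8065 eV
KE_max = E_photon - φ = 5.8065 - 3.71 = 2.0965 eV

Since eV_s = KE_max:
V_s = KE_max/e = 2.0965 V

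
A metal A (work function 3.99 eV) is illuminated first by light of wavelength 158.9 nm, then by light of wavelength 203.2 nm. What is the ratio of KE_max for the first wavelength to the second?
1.8056

Using Einstein's equation: KE_max = hc/λ - φ

For λ₁ = 158.9 nm:
E₁ = hc/λ₁ = 7.8027 eV
KE₁ = E₁ - φ = 7.8027 - 3.99 = 3.8127 eV

For λ₂ = 203.2 nm:
E₂ = hc/λ₂ = 6.1016 eV
KE₂ = E₂ - φ = 6.1016 - 3.99 = 2.1116 eV

Ratio: KE₁/KE₂ = 3.8127/2.1116 = 1.8056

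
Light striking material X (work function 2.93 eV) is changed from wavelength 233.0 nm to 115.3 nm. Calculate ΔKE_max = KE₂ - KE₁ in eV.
5.4320 eV

Using Einstein's equation: KE_max = hc/λ - φ

For λ₁ = 233.0 nm:
KE₁ = hc/λ₁ - φ = 5.3212 - 2.93 = 2.3912 eV

For λ₂ = 115.3 nm:
KE₂ = hc/λ₂ - φ = 10.7532 - 2.93 = 7.8232 eV

Change in KE:
ΔKE = KE₂ - KE₁ = 7.8232 - 2.3912 = 5.4320 eV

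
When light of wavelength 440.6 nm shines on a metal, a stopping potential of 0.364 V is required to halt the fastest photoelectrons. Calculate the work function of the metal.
2.45 eV

The stopping potential gives the maximum kinetic energy: KE_max = eV_s = 0.364 eV

From Einstein's photoelectric equation: KE_max = hc/λ - φ
Rearranging: φ = hc/λ - KE_max

Calculate photon energy:
E_photon = hc/λ = (6.626×10⁻³⁴ J·s)(3×10⁸ m/s) / (440.6×10⁻⁹ m) = 2.8140 eV

Therefore:
φ = 2.8140 - 0.364 = 2.45 eV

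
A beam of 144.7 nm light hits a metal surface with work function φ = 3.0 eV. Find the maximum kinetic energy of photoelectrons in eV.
5.5684 eV

Using Einstein's photoelectric equation: KE_max = hf - φ = hc/λ - φ

First, calculate the photon energy:
E_photon = hc/λ = (6.626×10⁻³⁴ J·s)(3×10⁸ m/s) / (144.7×10⁻⁹ m)
E_photon = 8.5684 eV

Then, the maximum kinetic energy:
KE_max = E_photon - φ = 8.5684 eV - 3.0 eV = 5.5684 eV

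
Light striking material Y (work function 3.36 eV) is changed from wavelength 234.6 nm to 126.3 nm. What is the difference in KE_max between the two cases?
4.5317 eV

Using Einstein's equation: KE_max = hc/λ - φ

For λ₁ = 234.6 nm:
KE₁ = hc/λ₁ - φ = 5.2849 - 3.36 = 1.9249 eV

For λ₂ = 126.3 nm:
KE₂ = hc/λ₂ - φ = 9.8166 - 3.36 = 6.4566 eV

Change in KE:
ΔKE = KE₂ - KE₁ = 6.4566 - 1.9249 = 4.5317 eV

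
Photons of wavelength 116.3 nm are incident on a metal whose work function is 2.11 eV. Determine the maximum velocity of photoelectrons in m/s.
1.7343e+06 m/s

First, find the maximum kinetic energy:
E_photon = hc/λ = 10.6607 eV
KE_max = E_photon - φ = 10.6607 - 2.11 = 8.5507 eV

Convert to Joules: KE_max = 8.5507 × 1.602×10⁻¹⁹ J = 1.3700e-18 J

Then use KE = ½mv² to find velocity:
v = √(2·KE/m) = √(2 × 1.3700e-18 J / 9.109e-31 kg)
v = 1.7343e+06 m/s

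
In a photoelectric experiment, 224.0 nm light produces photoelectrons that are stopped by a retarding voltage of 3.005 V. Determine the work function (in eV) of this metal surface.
2.53 eV

The stopping potential gives the maximum kinetic energy: KE_max = eV_s = 3.005 eV

From Einstein's photoelectric equation: KE_max = hc/λ - φ
Rearranging: φ = hc/λ - KE_max

Calculate photon energy:
E_photon = hc/λ = (6.626×10⁻³⁴ J·s)(3×10⁸ m/s) / (224.0×10⁻⁹ m) = 5.5350 eV

Therefore:
φ = 5.5350 - 3.005 = 2.53 eV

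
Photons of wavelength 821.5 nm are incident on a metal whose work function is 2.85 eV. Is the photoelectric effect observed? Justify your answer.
No

For photoemission, the photon energy must exceed the work function.

Photon energy: E = hc/λ = 1.5092 eV
Work function: φ = 2.85 eV

Since E_photon (1.5092 eV) < φ (2.85 eV), photoemission will NOT occur.
The threshold wavelength is λ₀ = hc/φ = 435.0 nm.
Since 821.5 nm > 435.0 nm, the photons lack sufficient energy.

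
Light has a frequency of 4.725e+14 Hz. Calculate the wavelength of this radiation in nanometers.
634.48 nm

Using the wave equation: c = fλ

Solving for wavelength:
λ = c/f = (3×10⁸ m/s) / (4.725e+14 Hz)
λ = 634.48 nm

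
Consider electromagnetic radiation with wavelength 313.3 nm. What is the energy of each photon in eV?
3.9574 eV

Using E = hf = hc/λ:

E = hc/λ = (6.626×10⁻³⁴ J·s)(3×10⁸ m/s) / (313.3×10⁻⁹ m)
E = 3.9574 eV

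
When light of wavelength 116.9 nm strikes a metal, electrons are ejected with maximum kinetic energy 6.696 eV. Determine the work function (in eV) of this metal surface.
3.91 eV

From Einstein's photoelectric equation: KE_max = hf - φ = hc/λ - φ

Rearranging for φ:
φ = hc/λ - KE_max

Calculate photon energy:
E_photon = hc/λ = 10.6060 eV

Therefore:
φ = 10.6060 - 6.696 = 3.91 eV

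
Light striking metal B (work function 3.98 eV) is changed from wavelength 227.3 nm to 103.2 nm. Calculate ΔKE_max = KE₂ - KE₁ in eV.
6.5593 eV

Using Einstein's equation: KE_max = hc/λ - φ

For λ₁ = 227.3 nm:
KE₁ = hc/λ₁ - φ = 5.4547 - 3.98 = 1.4747 eV

For λ₂ = 103.2 nm:
KE₂ = hc/λ₂ - φ = 12.0140 - 3.98 = 8.0340 eV

Change in KE:
ΔKE = KE₂ - KE₁ = 8.0340 - 1.4747 = 6.5593 eV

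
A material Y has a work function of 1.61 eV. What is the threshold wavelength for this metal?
770.09 nm

The threshold wavelength is when the photon energy equals the work function:
hc/λ₀ = φ

Solving for λ₀:
λ₀ = hc/φ = (6.626×10⁻³⁴ J·s)(3×10⁸ m/s) / (1.61 eV × 1.602×10⁻¹⁹ J/eV)
λ₀ = 770.09 nm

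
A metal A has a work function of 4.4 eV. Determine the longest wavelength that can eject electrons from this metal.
281.78 nm

The threshold wavelength is when the photon energy equals the work function:
hc/λ₀ = φ

Solving for λ₀:
λ₀ = hc/φ = (6.626×10⁻³⁴ J·s)(3×10⁸ m/s) / (4.4 eV × 1.602×10⁻¹⁹ J/eV)
λ₀ = 281.78 nm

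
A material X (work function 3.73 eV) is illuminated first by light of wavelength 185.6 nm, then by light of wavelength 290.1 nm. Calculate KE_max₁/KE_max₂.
5.4247

Using Einstein's equation: KE_max = hc/λ - φ

For λ₁ = 185.6 nm:
E₁ = hc/λ₁ = 6.6802 eV
KE₁ = E₁ - φ = 6.6802 - 3.73 = 2.9502 eV

For λ₂ = 290.1 nm:
E₂ = hc/λ₂ = 4.2738 eV
KE₂ = E₂ - φ = 4.2738 - 3.73 = 0.5438 eV

Ratio: KE₁/KE₂ = 2.9502/0.5438 = 5.4247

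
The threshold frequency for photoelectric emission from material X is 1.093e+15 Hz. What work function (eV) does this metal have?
4.52 eV

At the threshold frequency, photon energy equals work function:
φ = hf₀

Calculating:
φ = (6.626×10⁻³⁴ J·s)(1.093e+15 Hz)
φ = 4.52 eV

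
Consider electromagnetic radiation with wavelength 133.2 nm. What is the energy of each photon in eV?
9.3081 eV

Using E = hf = hc/λ:

E = hc/λ = (6.626×10⁻³⁴ J·s)(3×10⁸ m/s) / (133.2×10⁻⁹ m)
E = 9.3081 eV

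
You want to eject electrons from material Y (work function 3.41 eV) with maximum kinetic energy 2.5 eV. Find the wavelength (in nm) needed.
209.79 nm

From Einstein's equation: KE_max = hc/λ - φ

Rearranging for λ:
hc/λ = KE_max + φ
λ = hc/(KE_max + φ)

Required photon energy:
E_photon = KE_max + φ = 2.5 + 3.41 = 5.91 eV

Required wavelength:
λ = hc/E_photon = (6.626×10⁻³⁴)(3×10⁸) / (5.91 × 1.602×10⁻¹⁹)
λ = 209.79 nm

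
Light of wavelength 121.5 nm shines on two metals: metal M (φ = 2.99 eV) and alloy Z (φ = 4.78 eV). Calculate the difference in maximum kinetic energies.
1.7900 eV

Using KE_max = hc/λ - φ for each metal:

Photon energy: E = hc/λ = 10.2045 eV

For metal M (φ₁ = 2.99 eV):
KE₁ = E - φ₁ = 10.2045 - 2.99 = 7.2145 eV

For alloy Z (φ₂ = 4.78 eV):
KE₂ = E - φ₂ = 10.2045 - 4.78 = 5.4245 eV

Difference:
ΔKE = KE₁ - KE₂ = 7.2145 - 5.4245 = 1.7900 eV

Note: The difference equals the difference in work functions: 4.78 - 2.99 = 1.79 eV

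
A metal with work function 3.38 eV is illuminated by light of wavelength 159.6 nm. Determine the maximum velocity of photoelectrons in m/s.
1.2425e+06 m/s

First, find the maximum kinetic energy:
E_photon = hc/λ = 7.7684 eV
KE_max = E_photon - φ = 7.7684 - 3.38 = 4.3884 eV

Convert to Joules: KE_max = 4.3884 × 1.602×10⁻¹⁹ J = 7.0310e-19 J

Then use KE = ½mv² to find velocity:
v = √(2·KE/m) = √(2 × 7.0310e-19 J / 9.109e-31 kg)
v = 1.2425e+06 m/s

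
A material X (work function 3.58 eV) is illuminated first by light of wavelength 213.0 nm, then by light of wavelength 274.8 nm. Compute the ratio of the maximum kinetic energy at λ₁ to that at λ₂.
2.4049

Using Einstein's equation: KE_max = hc/λ - φ

For λ₁ = 213.0 nm:
E₁ = hc/λ₁ = 5.8209 eV
KE₁ = E₁ - φ = 5.8209 - 3.58 = 2.2409 eV

For λ₂ = 274.8 nm:
E₂ = hc/λ₂ = 4.5118 eV
KE₂ = E₂ - φ = 4.5118 - 3.58 = 0.9318 eV

Ratio: KE₁/KE₂ = 2.2409/0.9318 = 2.4049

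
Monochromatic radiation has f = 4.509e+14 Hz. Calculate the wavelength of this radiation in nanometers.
664.88 nm

Using the wave equation: c = fλ

Solving for wavelength:
λ = c/f = (3×10⁸ m/s) / (4.509e+14 Hz)
λ = 664.88 nm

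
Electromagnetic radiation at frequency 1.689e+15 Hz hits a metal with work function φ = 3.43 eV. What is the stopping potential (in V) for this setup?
3.5551 V

The stopping potential V_s satisfies: eV_s = KE_max

First, find KE_max using Einstein's equation:
E_photon = hf = (6.626×10⁻³⁴ J·s)(1.689e+15 Hz) = 6.9851 eV
KE_max = E_photon - φ = 6.9851 - 3.43 = 3.5551 eV

Since eV_s = KE_max:
V_s = KE_max/e = 3.5551 V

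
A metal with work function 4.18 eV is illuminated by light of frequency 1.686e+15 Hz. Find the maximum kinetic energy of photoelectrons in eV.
2.7927 eV

Using Einstein's photoelectric equation: KE_max = hf - φ

First, calculate the photon energy:
E_photon = hf = (6.626×10⁻³⁴ J·s)(1.686e+15 Hz)
E_photon = 6.9727 eV

Then, the maximum kinetic energy:
KE_max = E_photon - φ = 6.9727 eV - 4.18 eV = 2.7927 eV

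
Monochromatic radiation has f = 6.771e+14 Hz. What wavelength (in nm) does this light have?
442.76 nm

Using the wave equation: c = fλ

Solving for wavelength:
λ = c/f = (3×10⁸ m/s) / (6.771e+14 Hz)
λ = 442.76 nm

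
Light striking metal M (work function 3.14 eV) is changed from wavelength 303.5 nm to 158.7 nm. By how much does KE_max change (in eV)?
3.7273 eV

Using Einstein's equation: KE_max = hc/λ - φ

For λ₁ = 303.5 nm:
KE₁ = hc/λ₁ - φ = 4.0851 - 3.14 = 0.9451 eV

For λ₂ = 158.7 nm:
KE₂ = hc/λ₂ - φ = 7.8125 - 3.14 = 4.6725 eV

Change in KE:
ΔKE = KE₂ - KE₁ = 4.6725 - 0.9451 = 3.7273 eV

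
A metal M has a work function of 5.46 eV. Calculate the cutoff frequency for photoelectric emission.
1.3202e+15 Hz

The threshold frequency is when the photon energy equals the work function:
hf₀ = φ

Solving for f₀:
f₀ = φ/h = (5.46 eV × 1.602×10⁻¹⁹ J/eV) / (6.626×10⁻³⁴ J·s)
f₀ = 1.3202e+15 Hz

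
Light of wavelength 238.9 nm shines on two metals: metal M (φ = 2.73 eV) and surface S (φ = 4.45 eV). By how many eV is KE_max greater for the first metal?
1.7200 eV

Using KE_max = hc/λ - φ for each metal:

Photon energy: E = hc/λ = 5.1898 eV

For metal M (φ₁ = 2.73 eV):
KE₁ = E - φ₁ = 5.1898 - 2.73 = 2.4598 eV

For surface S (φ₂ = 4.45 eV):
KE₂ = E - φ₂ = 5.1898 - 4.45 = 0.7398 eV

Difference:
ΔKE = KE₁ - KE₂ = 2.4598 - 0.7398 = 1.7200 eV

Note: The difference equals the difference in work functions: 4.45 - 2.73 = 1.72 eV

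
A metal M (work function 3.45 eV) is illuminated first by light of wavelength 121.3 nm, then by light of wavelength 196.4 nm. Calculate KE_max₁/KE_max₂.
2.3652

Using Einstein's equation: KE_max = hc/λ - φ

For λ₁ = 121.3 nm:
E₁ = hc/λ₁ = 10.2213 eV
KE₁ = E₁ - φ = 10.2213 - 3.45 = 6.7713 eV

For λ₂ = 196.4 nm:
E₂ = hc/λ₂ = 6.3128 eV
KE₂ = E₂ - φ = 6.3128 - 3.45 = 2.8628 eV

Ratio: KE₁/KE₂ = 6.7713/2.8628 = 2.3652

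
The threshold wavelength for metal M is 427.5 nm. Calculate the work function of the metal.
2.90 eV

At the threshold wavelength, photon energy equals work function:
φ = hc/λ₀

Calculating:
φ = (6.626×10⁻³⁴ J·s)(3×10⁸ m/s) / (427.5×10⁻⁹ m)
φ = 2.90 eV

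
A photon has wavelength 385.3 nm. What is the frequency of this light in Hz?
7.7808e+14 Hz

Using the wave equation: c = fλ

Solving for frequency:
f = c/λ = (3×10⁸ m/s) / (385.3×10⁻⁹ m)
f = 7.7808e+14 Hz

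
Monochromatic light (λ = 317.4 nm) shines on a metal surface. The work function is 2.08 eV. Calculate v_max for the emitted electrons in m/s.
8.0150e+05 m/s

First, find the maximum kinetic energy:
E_photon = hc/λ = 3.9062 eV
KE_max = E_photon - φ = 3.9062 - 2.08 = 1.8262 eV

Convert to Joules: KE_max = 1.8262 × 1.602×10⁻¹⁹ J = 2.9260e-19 J

Then use KE = ½mv² to find velocity:
v = √(2·KE/m) = √(2 × 2.9260e-19 J / 9.109e-31 kg)
v = 8.0150e+05 m/s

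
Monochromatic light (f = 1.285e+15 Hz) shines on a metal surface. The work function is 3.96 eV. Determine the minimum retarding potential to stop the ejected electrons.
1.3543 V

The stopping potential V_s satisfies: eV_s = KE_max

First, find KE_max using Einstein's equation:
E_photon = hf = (6.626×10⁻³⁴ J·s)(1.285e+15 Hz) = 5.3143 eV
KE_max = E_photon - φ = 5.3143 - 3.96 = 1.3543 eV

Since eV_s = KE_max:
V_s = KE_max/e = 1.3543 V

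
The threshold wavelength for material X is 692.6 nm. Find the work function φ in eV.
1.79 eV

At the threshold wavelength, photon energy equals work function:
φ = hc/λ₀

Calculating:
φ = (6.626×10⁻³⁴ J·s)(3×10⁸ m/s) / (692.6×10⁻⁹ m)
φ = 1.79 eV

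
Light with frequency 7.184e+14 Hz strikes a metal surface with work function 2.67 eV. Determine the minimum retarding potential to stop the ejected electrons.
0.3011 V

The stopping potential V_s satisfies: eV_s = KE_max

First, find KE_max using Einstein's equation:
E_photon = hf = (6.626×10⁻³⁴ J·s)(7.184e+14 Hz) = 2.9711 eV
KE_max = E_photon - φ = 2.9711 - 2.67 = 0.3011 eV

Since eV_s = KE_max:
V_s = KE_max/e = 0.3011 V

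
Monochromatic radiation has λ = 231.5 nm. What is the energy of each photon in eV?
5.3557 eV

Using E = hf = hc/λ:

E = hc/λ = (6.626×10⁻³⁴ J·s)(3×10⁸ m/s) / (231.5×10⁻⁹ m)
E = 5.3557 eV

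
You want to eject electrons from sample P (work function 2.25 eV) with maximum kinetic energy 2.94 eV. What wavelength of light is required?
238.89 nm

From Einstein's equation: KE_max = hc/λ - φ

Rearranging for λ:
hc/λ = KE_max + φ
λ = hc/(KE_max + φ)

Required photon energy:
E_photon = KE_max + φ = 2.94 + 2.25 = 5.19 eV

Required wavelength:
λ = hc/E_photon = (6.626×10⁻³⁴)(3×10⁸) / (5.19 × 1.602×10⁻¹⁹)
λ = 238.89 nm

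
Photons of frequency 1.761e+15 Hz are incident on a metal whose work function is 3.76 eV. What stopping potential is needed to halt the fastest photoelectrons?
3.5229 V

The stopping potential V_s satisfies: eV_s = KE_max

First, find KE_max using Einstein's equation:
E_photon = hf = (6.626×10⁻³⁴ J·s)(1.761e+15 Hz) = 7.2829 eV
KE_max = E_photon - φ = 7.2829 - 3.76 = 3.5229 eV

Since eV_s = KE_max:
V_s = KE_max/e = 3.5229 V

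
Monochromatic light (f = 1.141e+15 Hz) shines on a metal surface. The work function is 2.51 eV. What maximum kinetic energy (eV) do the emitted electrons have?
2.2088 eV

Using Einstein's photoelectric equation: KE_max = hf - φ

First, calculate the photon energy:
E_photon = hf = (6.626×10⁻³⁴ J·s)(1.141e+15 Hz)
E_photon = 4.7188 eV

Then, the maximum kinetic energy:
KE_max = E_photon - φ = 4.7188 eV - 2.51 eV = 2.2088 eV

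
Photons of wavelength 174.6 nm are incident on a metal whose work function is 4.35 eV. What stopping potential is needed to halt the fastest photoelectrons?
2.7510 V

The stopping potential V_s satisfies: eV_s = KE_max

First, find KE_max using Einstein's equation:
E_photon = hc/λ = 7.1010 eV
KE_max = E_photon - φ = 7.1010 - 4.35 = 2.7510 eV

Since eV_s = KE_max:
V_s = KE_max/e = 2.7510 V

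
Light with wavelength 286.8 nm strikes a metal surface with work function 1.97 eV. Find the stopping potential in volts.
2.3530 V

The stopping potential V_s satisfies: eV_s = KE_max

First, find KE_max using Einstein's equation:
E_photon = hc/λ = 4.3230 eV
KE_max = E_photon - φ = 4.3230 - 1.97 = 2.3530 eV

Since eV_s = KE_max:
V_s = KE_max/e = 2.3530 V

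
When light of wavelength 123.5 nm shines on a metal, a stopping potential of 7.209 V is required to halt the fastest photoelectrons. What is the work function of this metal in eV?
2.83 eV

The stopping potential gives the maximum kinetic energy: KE_max = eV_s = 7.209 eV

From Einstein's photoelectric equation: KE_max = hc/λ - φ
Rearranging: φ = hc/λ - KE_max

Calculate photon energy:
E_photon = hc/λ = (6.626×10⁻³⁴ J·s)(3×10⁸ m/s) / (123.5×10⁻⁹ m) = 10.0392 eV

Therefore:
φ = 10.0392 - 7.209 = 2.83 eV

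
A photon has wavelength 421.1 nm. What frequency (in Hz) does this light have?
7.1193e+14 Hz

Using the wave equation: c = fλ

Solving for frequency:
f = c/λ = (3×10⁸ m/s) / (421.1×10⁻⁹ m)
f = 7.1193e+14 Hz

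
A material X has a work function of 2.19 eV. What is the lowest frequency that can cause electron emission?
5.2954e+14 Hz

The threshold frequency is when the photon energy equals the work function:
hf₀ = φ

Solving for f₀:
f₀ = φ/h = (2.19 eV × 1.602×10⁻¹⁹ J/eV) / (6.626×10⁻³⁴ J·s)
f₀ = 5.2954e+14 Hz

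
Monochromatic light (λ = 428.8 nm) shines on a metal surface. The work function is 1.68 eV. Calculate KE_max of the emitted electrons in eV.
1.2114 eV

Using Einstein's photoelectric equation: KE_max = hf - φ = hc/λ - φ

First, calculate the photon energy:
E_photon = hc/λ = (6.626×10⁻³⁴ J·s)(3×10⁸ m/s) / (428.8×10⁻⁹ m)
E_photon = 2.8914 eV

Then, the maximum kinetic energy:
KE_max = E_photon - φ = 2.8914 eV - 1.68 eV = 1.2114 eV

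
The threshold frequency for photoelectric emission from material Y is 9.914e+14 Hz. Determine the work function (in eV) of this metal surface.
4.10 eV

At the threshold frequency, photon energy equals work function:
φ = hf₀

Calculating:
φ = (6.626×10⁻³⁴ J·s)(9.914e+14 Hz)
φ = 4.10 eV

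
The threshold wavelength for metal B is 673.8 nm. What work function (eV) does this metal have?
1.84 eV

At the threshold wavelength, photon energy equals work function:
φ = hc/λ₀

Calculating:
φ = (6.626×10⁻³⁴ J·s)(3×10⁸ m/s) / (673.8×10⁻⁹ m)
φ = 1.84 eV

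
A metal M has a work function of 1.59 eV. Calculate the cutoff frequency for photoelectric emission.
3.8446e+14 Hz

The threshold frequency is when the photon energy equals the work function:
hf₀ = φ

Solving for f₀:
f₀ = φ/h = (1.59 eV × 1.602×10⁻¹⁹ J/eV) / (6.626×10⁻³⁴ J·s)
f₀ = 3.8446e+14 Hz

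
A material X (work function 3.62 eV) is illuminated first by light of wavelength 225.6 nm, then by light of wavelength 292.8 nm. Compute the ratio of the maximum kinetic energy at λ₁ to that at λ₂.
3.0528

Using Einstein's equation: KE_max = hc/λ - φ

For λ₁ = 225.6 nm:
E₁ = hc/λ₁ = 5.4958 eV
KE₁ = E₁ - φ = 5.4958 - 3.62 = 1.8758 eV

For λ₂ = 292.8 nm:
E₂ = hc/λ₂ = 4.2344 eV
KE₂ = E₂ - φ = 4.2344 - 3.62 = 0.6144 eV

Ratio: KE₁/KE₂ = 1.8758/0.6144 = 3.0528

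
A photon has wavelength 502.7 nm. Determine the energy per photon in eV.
2.4664 eV

Using E = hf = hc/λ:

E = hc/λ = (6.626×10⁻³⁴ J·s)(3×10⁸ m/s) / (502.7×10⁻⁹ m)
E = 2.4664 eV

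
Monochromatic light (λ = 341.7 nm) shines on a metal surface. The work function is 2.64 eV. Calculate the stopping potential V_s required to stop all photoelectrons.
0.9885 V

The stopping potential V_s satisfies: eV_s = KE_max

First, find KE_max using Einstein's equation:
E_photon = hc/λ = 3.6285 eV
KE_max = E_photon - φ = 3.6285 - 2.64 = 0.9885 eV

Since eV_s = KE_max:
V_s = KE_max/e = 0.9885 V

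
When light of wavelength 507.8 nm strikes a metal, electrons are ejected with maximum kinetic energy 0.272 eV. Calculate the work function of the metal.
2.17 eV

From Einstein's photoelectric equation: KE_max = hf - φ = hc/λ - φ

Rearranging for φ:
φ = hc/λ - KE_max

Calculate photon energy:
E_photon = hc/λ = 2.4416 eV

Therefore:
φ = 2.4416 - 0.272 = 2.17 eV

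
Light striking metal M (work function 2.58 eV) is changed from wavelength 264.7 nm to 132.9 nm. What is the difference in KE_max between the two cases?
4.6452 eV

Using Einstein's equation: KE_max = hc/λ - φ

For λ₁ = 264.7 nm:
KE₁ = hc/λ₁ - φ = 4.6840 - 2.58 = 2.1040 eV

For λ₂ = 132.9 nm:
KE₂ = hc/λ₂ - φ = 9.3291 - 2.58 = 6.7491 eV

Change in KE:
ΔKE = KE₂ - KE₁ = 6.7491 - 2.1040 = 4.6452 eV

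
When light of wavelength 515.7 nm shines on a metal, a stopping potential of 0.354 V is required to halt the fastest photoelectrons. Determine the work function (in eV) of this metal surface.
2.05 eV

The stopping potential gives the maximum kinetic energy: KE_max = eV_s = 0.354 eV

From Einstein's photoelectric equation: KE_max = hc/λ - φ
Rearranging: φ = hc/λ - KE_max

Calculate photon energy:
E_photon = hc/λ = (6.626×10⁻³⁴ J·s)(3×10⁸ m/s) / (515.7×10⁻⁹ m) = 2.4042 eV

Therefore:
φ = 2.4042 - 0.354 = 2.05 eV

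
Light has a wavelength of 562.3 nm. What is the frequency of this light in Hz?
5.3315e+14 Hz

Using the wave equation: c = fλ

Solving for frequency:
f = c/λ = (3×10⁸ m/s) / (562.3×10⁻⁹ m)
f = 5.3315e+14 Hz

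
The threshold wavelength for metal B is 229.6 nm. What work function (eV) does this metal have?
5.40 eV

At the threshold wavelength, photon energy equals work function:
φ = hc/λ₀

Calculating:
φ = (6.626×10⁻³⁴ J·s)(3×10⁸ m/s) / (229.6×10⁻⁹ m)
φ = 5.40 eV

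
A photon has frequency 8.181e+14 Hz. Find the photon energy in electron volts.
3.3834 eV

Using E = hf:

E = hf = (6.626×10⁻³⁴ J·s)(8.181e+14 Hz)
E = 3.3834 eV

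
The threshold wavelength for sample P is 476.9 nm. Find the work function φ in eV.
2.60 eV

At the threshold wavelength, photon energy equals work function:
φ = hc/λ₀

Calculating:
φ = (6.626×10⁻³⁴ J·s)(3×10⁸ m/s) / (476.9×10⁻⁹ m)
φ = 2.60 eV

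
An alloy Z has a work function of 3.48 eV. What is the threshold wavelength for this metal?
356.28 nm

The threshold wavelength is when the photon energy equals the work function:
hc/λ₀ = φ

Solving for λ₀:
λ₀ = hc/φ = (6.626×10⁻³⁴ J·s)(3×10⁸ m/s) / (3.48 eV × 1.602×10⁻¹⁹ J/eV)
λ₀ = 356.28 nm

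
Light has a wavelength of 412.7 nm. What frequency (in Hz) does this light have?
7.2642e+14 Hz

Using the wave equation: c = fλ

Solving for frequency:
f = c/λ = (3×10⁸ m/s) / (412.7×10⁻⁹ m)
f = 7.2642e+14 Hz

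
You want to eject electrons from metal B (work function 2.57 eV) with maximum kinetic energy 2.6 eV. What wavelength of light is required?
239.81 nm

From Einstein's equation: KE_max = hc/λ - φ

Rearranging for λ:
hc/λ = KE_max + φ
λ = hc/(KE_max + φ)

Required photon energy:
E_photon = KE_max + φ = 2.6 + 2.57 = 5.17 eV

Required wavelength:
λ = hc/E_photon = (6.626×10⁻³⁴)(3×10⁸) / (5.17 × 1.602×10⁻¹⁹)
λ = 239.81 nm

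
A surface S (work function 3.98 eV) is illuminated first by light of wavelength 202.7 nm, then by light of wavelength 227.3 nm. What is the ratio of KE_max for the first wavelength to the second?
1.4489

Using Einstein's equation: KE_max = hc/λ - φ

For λ₁ = 202.7 nm:
E₁ = hc/λ₁ = 6.1166 eV
KE₁ = E₁ - φ = 6.1166 - 3.98 = 2.1366 eV

For λ₂ = 227.3 nm:
E₂ = hc/λ₂ = 5.4547 eV
KE₂ = E₂ - φ = 5.4547 - 3.98 = 1.4747 eV

Ratio: KE₁/KE₂ = 2.1366/1.4747 = 1.4489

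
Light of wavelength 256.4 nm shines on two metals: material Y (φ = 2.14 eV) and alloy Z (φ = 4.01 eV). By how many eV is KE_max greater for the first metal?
1.8700 eV

Using KE_max = hc/λ - φ for each metal:

Photon energy: E = hc/λ = 4.8356 eV

For material Y (φ₁ = 2.14 eV):
KE₁ = E - φ₁ = 4.8356 - 2.14 = 2.6956 eV

For alloy Z (φ₂ = 4.01 eV):
KE₂ = E - φ₂ = 4.8356 - 4.01 = 0.8256 eV

Difference:
ΔKE = KE₁ - KE₂ = 2.6956 - 0.8256 = 1.8700 eV

Note: The difference equals the difference in work functions: 4.01 - 2.14 = 1.87 eV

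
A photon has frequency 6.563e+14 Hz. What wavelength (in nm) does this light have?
456.79 nm

Using the wave equation: c = fλ

Solving for wavelength:
λ = c/f = (3×10⁸ m/s) / (6.563e+14 Hz)
λ = 456.79 nm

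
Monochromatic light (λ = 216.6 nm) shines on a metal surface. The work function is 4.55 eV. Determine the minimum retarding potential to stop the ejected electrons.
1.1741 V

The stopping potential V_s satisfies: eV_s = KE_max

First, find KE_max using Einstein's equation:
E_photon = hc/λ = 5.7241 eV
KE_max = E_photon - φ = 5.7241 - 4.55 = 1.1741 eV

Since eV_s = KE_max:
V_s = KE_max/e = 1.1741 V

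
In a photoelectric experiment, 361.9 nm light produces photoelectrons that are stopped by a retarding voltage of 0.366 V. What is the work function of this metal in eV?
3.06 eV

The stopping potential gives the maximum kinetic energy: KE_max = eV_s = 0.366 eV

From Einstein's photoelectric equation: KE_max = hc/λ - φ
Rearranging: φ = hc/λ - KE_max

Calculate photon energy:
E_photon = hc/λ = (6.626×10⁻³⁴ J·s)(3×10⁸ m/s) / (361.9×10⁻⁹ m) = 3.4259 eV

Therefore:
φ = 3.4259 - 0.366 = 3.06 eV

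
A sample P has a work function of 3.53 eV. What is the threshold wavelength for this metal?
351.23 nm

The threshold wavelength is when the photon energy equals the work function:
hc/λ₀ = φ

Solving for λ₀:
λ₀ = hc/φ = (6.626×10⁻³⁴ J·s)(3×10⁸ m/s) / (3.53 eV × 1.602×10⁻¹⁹ J/eV)
λ₀ = 351.23 nm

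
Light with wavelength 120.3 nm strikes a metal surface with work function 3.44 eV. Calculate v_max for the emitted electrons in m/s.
1.5541e+06 m/s

First, find the maximum kinetic energy:
E_photon = hc/λ = 10.3063 eV
KE_max = E_photon - φ = 10.3063 - 3.44 = 6.8663 eV

Convert to Joules: KE_max = 6.8663 × 1.602×10⁻¹⁹ J = 1.1001e-18 J

Then use KE = ½mv² to find velocity:
v = √(2·KE/m) = √(2 × 1.1001e-18 J / 9.109e-31 kg)
v = 1.5541e+06 m/s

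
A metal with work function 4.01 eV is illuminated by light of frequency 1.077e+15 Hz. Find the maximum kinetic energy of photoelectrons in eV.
0.4441 eV

Using Einstein's photoelectric equation: KE_max = hf - φ

First, calculate the photon energy:
E_photon = hf = (6.626×10⁻³⁴ J·s)(1.077e+15 Hz)
E_photon = 4.4541 eV

Then, the maximum kinetic energy:
KE_max = E_photon - φ = 4.4541 eV - 4.01 eV = 0.4441 eV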